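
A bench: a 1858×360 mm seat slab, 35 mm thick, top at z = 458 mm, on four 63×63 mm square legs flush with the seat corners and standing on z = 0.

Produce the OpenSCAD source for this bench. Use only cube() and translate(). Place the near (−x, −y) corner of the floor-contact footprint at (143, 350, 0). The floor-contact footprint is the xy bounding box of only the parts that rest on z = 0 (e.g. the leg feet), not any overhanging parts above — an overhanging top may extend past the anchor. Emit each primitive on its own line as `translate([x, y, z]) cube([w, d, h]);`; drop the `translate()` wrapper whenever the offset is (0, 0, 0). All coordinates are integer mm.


translate([143, 350, 423]) cube([1858, 360, 35]);
translate([143, 350, 0]) cube([63, 63, 423]);
translate([143, 647, 0]) cube([63, 63, 423]);
translate([1938, 350, 0]) cube([63, 63, 423]);
translate([1938, 647, 0]) cube([63, 63, 423]);


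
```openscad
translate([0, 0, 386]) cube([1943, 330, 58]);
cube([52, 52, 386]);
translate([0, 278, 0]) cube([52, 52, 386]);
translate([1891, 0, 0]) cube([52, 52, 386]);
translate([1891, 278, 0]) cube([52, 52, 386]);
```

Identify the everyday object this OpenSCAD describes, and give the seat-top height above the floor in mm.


A bench. The seat-top height is 444 mm.

A long slab on four corner posts — a bench. The slab sits at z = 386 with thickness 58, so the top is 386 + 58 = 444 mm.


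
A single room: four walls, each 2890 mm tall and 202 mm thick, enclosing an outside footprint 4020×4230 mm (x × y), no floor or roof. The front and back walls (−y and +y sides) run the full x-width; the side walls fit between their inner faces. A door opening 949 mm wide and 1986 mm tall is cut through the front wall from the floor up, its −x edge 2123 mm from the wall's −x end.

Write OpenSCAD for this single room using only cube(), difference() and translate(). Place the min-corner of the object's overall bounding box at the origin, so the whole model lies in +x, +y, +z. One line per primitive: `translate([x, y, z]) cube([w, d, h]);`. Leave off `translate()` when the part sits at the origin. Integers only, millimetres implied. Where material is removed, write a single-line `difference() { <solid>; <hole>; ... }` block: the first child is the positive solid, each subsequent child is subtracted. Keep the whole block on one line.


difference() { cube([4020, 202, 2890]); translate([2123, 0, 0]) cube([949, 202, 1986]); }
translate([0, 4028, 0]) cube([4020, 202, 2890]);
translate([0, 202, 0]) cube([202, 3826, 2890]);
translate([3818, 202, 0]) cube([202, 3826, 2890]);


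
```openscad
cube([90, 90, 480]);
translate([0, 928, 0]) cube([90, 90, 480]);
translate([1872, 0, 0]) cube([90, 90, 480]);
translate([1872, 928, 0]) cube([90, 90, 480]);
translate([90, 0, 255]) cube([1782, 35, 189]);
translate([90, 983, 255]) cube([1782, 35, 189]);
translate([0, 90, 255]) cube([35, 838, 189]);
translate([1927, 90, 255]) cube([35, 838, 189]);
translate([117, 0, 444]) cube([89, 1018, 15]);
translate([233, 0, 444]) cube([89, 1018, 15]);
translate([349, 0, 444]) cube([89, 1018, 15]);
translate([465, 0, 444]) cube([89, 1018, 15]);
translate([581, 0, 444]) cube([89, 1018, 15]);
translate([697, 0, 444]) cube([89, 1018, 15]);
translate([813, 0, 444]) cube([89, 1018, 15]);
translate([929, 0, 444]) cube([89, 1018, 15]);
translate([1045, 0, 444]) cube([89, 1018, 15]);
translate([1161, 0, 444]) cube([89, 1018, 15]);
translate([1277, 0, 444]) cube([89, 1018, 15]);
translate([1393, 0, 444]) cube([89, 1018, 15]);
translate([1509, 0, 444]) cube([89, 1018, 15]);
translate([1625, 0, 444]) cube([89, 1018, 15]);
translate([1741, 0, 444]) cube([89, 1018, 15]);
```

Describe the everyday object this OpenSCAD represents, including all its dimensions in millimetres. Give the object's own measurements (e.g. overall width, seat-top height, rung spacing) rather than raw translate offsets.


A bed frame 1962 mm long (x) by 1018 mm wide (y). Four 90×90 mm corner posts, 480 mm tall, at the corners of the footprint. Four rails of 35 mm thickness and 189 mm height run between adjacent posts with their undersides at z = 255 mm, their outer faces flush with the outside of the frame (the two x-running rails run between the posts' inner faces; the two y-running rails run between the posts' inner faces). 15 slats, each 89 mm wide (x) and 15 mm thick, lie across the top of the two x-running rails, running the full 1018 mm width of the frame in y; along x they sit between the end posts with a 27 mm gap after the −x posts and between neighbouring slats, leaving 42 mm before the +x posts.


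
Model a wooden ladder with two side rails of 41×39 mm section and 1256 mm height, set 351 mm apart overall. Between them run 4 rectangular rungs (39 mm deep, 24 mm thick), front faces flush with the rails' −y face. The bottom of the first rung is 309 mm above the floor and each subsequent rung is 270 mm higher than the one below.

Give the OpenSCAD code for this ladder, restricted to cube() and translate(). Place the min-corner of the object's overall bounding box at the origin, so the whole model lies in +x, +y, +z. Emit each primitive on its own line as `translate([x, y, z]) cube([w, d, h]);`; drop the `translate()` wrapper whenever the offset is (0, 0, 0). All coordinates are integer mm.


cube([41, 39, 1256]);
translate([310, 0, 0]) cube([41, 39, 1256]);
translate([41, 0, 309]) cube([269, 39, 24]);
translate([41, 0, 579]) cube([269, 39, 24]);
translate([41, 0, 849]) cube([269, 39, 24]);
translate([41, 0, 1119]) cube([269, 39, 24]);


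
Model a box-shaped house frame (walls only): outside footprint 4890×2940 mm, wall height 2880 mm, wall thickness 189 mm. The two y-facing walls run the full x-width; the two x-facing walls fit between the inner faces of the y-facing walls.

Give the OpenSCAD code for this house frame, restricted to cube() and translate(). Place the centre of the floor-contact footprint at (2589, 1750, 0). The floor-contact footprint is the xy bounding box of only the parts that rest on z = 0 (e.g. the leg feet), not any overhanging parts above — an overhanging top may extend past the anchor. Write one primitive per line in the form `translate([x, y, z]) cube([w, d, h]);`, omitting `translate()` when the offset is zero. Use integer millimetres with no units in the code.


translate([144, 280, 0]) cube([4890, 189, 2880]);
translate([144, 3031, 0]) cube([4890, 189, 2880]);
translate([144, 469, 0]) cube([189, 2562, 2880]);
translate([4845, 469, 0]) cube([189, 2562, 2880]);


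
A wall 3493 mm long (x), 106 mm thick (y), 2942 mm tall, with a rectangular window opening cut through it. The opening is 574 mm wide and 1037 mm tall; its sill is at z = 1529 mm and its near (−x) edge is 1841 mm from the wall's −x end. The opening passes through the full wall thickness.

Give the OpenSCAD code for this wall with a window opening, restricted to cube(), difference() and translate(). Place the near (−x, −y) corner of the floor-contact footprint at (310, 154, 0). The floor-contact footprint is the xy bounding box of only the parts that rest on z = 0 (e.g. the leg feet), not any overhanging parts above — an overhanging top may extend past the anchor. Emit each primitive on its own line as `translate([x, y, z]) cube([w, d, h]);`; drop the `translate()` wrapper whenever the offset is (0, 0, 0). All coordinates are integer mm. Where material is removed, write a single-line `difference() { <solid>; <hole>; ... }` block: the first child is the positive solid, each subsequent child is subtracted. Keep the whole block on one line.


difference() { translate([310, 154, 0]) cube([3493, 106, 2942]); translate([2151, 154, 1529]) cube([574, 106, 1037]); }


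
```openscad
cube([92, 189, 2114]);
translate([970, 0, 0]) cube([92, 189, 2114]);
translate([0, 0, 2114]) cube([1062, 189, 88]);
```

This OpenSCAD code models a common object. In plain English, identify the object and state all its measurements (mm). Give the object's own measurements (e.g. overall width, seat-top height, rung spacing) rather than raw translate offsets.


A door frame. The clear opening is 878 mm wide and 2114 mm high. Two 92 mm wide jambs, 189 mm deep, stand either side of the opening from the floor to the top of the opening. A 88 mm thick head sits across the top of both jambs, spanning the full outside width of the frame.


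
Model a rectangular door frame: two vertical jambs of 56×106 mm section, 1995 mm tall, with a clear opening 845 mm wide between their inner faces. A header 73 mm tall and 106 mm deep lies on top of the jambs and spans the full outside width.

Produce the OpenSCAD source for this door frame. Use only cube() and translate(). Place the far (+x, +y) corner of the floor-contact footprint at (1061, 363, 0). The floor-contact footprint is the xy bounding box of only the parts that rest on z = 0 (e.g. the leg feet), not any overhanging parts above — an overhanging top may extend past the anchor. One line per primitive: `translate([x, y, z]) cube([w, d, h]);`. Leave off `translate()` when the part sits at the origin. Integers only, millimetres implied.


translate([104, 257, 0]) cube([56, 106, 1995]);
translate([1005, 257, 0]) cube([56, 106, 1995]);
translate([104, 257, 1995]) cube([957, 106, 73]);


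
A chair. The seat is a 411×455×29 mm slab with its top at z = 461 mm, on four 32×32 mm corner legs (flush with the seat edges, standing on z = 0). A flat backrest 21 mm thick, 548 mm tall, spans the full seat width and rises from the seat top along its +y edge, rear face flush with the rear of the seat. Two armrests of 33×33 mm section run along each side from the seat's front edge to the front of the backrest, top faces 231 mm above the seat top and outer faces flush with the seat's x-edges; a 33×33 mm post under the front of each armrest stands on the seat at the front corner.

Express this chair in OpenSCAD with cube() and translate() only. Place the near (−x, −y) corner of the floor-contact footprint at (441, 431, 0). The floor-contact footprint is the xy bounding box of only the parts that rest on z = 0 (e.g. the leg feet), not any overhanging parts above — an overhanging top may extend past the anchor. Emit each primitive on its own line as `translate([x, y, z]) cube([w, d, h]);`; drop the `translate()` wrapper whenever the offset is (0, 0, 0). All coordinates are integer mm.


// leg_h = 461 - 29 = 432
// arm post h = 231 - 33 = 198
translate([441, 431, 432]) cube([411, 455, 29]);
translate([441, 431, 0]) cube([32, 32, 432]);
translate([820, 431, 0]) cube([32, 32, 432]);
translate([441, 854, 0]) cube([32, 32, 432]);
translate([820, 854, 0]) cube([32, 32, 432]);
translate([441, 865, 461]) cube([411, 21, 548]);
translate([441, 431, 659]) cube([33, 434, 33]);
translate([819, 431, 659]) cube([33, 434, 33]);
translate([441, 431, 461]) cube([33, 33, 198]);
translate([819, 431, 461]) cube([33, 33, 198]);


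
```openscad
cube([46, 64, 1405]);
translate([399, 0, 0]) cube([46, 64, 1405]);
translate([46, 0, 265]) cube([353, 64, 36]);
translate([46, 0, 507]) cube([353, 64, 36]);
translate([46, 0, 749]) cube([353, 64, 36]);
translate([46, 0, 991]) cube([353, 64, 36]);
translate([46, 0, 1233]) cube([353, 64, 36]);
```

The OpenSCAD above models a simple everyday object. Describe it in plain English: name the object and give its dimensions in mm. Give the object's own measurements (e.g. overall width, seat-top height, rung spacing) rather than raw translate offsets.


A straight ladder. Two 46×64 mm vertical rails, 1405 mm tall, stand 445 mm apart (outside-to-outside) with their front faces coplanar on the −y side. 5 rungs, each 64 mm deep and 36 mm tall, span between the inner faces of the rails, front faces flush with the rails. The lowest rung's underside is at z = 265 mm and rungs are spaced 242 mm apart (underside to underside).


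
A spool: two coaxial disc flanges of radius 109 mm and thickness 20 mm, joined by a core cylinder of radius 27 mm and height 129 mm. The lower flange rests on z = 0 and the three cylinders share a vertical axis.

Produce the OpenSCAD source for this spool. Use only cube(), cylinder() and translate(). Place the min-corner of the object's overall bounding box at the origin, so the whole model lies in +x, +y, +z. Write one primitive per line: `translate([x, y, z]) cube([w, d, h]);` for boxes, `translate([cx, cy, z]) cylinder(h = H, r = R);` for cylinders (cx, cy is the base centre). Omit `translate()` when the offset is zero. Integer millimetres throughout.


translate([109, 109, 0]) cylinder(h = 20, r = 109);
translate([109, 109, 20]) cylinder(h = 129, r = 27);
translate([109, 109, 149]) cylinder(h = 20, r = 109);


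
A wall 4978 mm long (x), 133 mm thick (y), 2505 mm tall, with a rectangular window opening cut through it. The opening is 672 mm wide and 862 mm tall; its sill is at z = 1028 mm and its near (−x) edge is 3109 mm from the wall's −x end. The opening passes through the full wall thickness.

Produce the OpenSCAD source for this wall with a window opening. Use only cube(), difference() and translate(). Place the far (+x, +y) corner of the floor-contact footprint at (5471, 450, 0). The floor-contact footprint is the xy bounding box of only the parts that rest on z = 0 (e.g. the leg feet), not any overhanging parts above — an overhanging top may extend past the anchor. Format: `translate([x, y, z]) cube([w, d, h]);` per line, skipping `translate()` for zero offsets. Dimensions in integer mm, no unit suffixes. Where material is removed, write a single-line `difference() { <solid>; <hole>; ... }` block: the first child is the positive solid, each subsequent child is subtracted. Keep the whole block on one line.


difference() { translate([493, 317, 0]) cube([4978, 133, 2505]); translate([3602, 317, 1028]) cube([672, 133, 862]); }


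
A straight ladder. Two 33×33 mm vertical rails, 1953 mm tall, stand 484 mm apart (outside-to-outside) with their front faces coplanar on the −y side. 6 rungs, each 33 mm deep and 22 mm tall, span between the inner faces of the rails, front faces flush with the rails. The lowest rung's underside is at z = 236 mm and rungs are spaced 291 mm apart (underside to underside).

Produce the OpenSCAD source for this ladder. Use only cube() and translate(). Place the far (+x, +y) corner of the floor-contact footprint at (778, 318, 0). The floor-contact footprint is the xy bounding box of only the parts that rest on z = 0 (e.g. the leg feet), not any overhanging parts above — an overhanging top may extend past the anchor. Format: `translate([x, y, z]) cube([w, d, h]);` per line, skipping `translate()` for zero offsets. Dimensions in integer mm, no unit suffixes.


translate([294, 285, 0]) cube([33, 33, 1953]);
translate([745, 285, 0]) cube([33, 33, 1953]);
translate([327, 285, 236]) cube([418, 33, 22]);
translate([327, 285, 527]) cube([418, 33, 22]);
translate([327, 285, 818]) cube([418, 33, 22]);
translate([327, 285, 1109]) cube([418, 33, 22]);
translate([327, 285, 1400]) cube([418, 33, 22]);
translate([327, 285, 1691]) cube([418, 33, 22]);


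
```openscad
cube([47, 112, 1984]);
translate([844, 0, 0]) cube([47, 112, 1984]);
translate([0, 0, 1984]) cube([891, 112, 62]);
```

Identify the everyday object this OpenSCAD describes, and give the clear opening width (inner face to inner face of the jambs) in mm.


A door frame. The clear opening width is 797 mm.

Two 1984 mm tall posts with a header on top — a door frame. The left jamb is 47 mm wide at x = 0; the right jamb starts at x = 844. The clear opening is 844 − 47 = 797 mm.


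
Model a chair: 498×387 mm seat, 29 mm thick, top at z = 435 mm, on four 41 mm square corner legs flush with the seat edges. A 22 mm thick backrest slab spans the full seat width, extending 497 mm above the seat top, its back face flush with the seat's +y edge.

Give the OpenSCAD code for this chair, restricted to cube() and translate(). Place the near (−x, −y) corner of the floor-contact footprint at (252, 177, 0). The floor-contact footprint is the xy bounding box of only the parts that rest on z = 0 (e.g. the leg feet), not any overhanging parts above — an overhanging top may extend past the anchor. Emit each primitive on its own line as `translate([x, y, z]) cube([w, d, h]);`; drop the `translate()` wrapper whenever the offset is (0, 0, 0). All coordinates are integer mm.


translate([252, 177, 406]) cube([498, 387, 29]);
translate([252, 177, 0]) cube([41, 41, 406]);
translate([709, 177, 0]) cube([41, 41, 406]);
translate([252, 523, 0]) cube([41, 41, 406]);
translate([709, 523, 0]) cube([41, 41, 406]);
translate([252, 542, 435]) cube([498, 22, 497]);


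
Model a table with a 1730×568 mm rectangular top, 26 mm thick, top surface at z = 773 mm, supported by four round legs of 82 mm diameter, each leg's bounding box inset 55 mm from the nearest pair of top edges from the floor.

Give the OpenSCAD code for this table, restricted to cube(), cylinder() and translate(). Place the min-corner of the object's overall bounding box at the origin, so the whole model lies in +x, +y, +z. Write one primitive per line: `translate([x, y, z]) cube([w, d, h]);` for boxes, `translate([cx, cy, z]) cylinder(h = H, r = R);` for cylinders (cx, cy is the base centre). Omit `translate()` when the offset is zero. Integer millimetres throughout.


translate([0, 0, 747]) cube([1730, 568, 26]);
translate([96, 96, 0]) cylinder(h = 747, r = 41);
translate([1634, 96, 0]) cylinder(h = 747, r = 41);
translate([96, 472, 0]) cylinder(h = 747, r = 41);
translate([1634, 472, 0]) cylinder(h = 747, r = 41);


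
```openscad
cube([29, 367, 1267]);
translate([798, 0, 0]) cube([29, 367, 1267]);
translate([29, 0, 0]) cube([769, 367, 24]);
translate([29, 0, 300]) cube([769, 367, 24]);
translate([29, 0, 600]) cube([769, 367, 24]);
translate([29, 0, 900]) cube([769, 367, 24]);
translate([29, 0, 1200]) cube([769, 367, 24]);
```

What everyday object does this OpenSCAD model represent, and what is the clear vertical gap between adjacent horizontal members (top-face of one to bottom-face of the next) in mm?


A bookshelf. The clear shelf gap is 276 mm.

Two tall side panels with 5 horizontal boards between them — a bookshelf. The first two shelf undersides are at z = 0 and z = 300; with shelf thickness 24, the clear gap is 300 − 0 − 24 = 276 mm.


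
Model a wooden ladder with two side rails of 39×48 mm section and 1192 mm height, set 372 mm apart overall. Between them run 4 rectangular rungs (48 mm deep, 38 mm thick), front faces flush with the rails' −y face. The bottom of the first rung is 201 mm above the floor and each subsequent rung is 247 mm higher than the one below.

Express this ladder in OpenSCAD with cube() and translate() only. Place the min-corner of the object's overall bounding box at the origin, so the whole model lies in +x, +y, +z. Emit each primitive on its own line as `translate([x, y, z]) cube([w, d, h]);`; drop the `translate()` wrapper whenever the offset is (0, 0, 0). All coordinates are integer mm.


// rung span = 372 - 2*39 = 294
// rung[k] z = 201 + k*247
cube([39, 48, 1192]);
translate([333, 0, 0]) cube([39, 48, 1192]);
translate([39, 0, 201]) cube([294, 48, 38]);
translate([39, 0, 448]) cube([294, 48, 38]);
translate([39, 0, 695]) cube([294, 48, 38]);
translate([39, 0, 942]) cube([294, 48, 38]);


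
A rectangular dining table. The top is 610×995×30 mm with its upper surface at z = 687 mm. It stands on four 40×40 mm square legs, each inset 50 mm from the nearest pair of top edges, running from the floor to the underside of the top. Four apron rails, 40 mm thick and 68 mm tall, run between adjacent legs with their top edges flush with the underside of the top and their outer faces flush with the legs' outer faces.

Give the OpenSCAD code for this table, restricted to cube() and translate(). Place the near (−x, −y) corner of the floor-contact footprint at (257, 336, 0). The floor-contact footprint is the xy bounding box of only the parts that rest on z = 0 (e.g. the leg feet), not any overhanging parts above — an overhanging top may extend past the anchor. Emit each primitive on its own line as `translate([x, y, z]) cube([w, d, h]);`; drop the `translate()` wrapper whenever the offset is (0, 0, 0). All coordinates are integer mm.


translate([207, 286, 657]) cube([610, 995, 30]);
translate([257, 336, 0]) cube([40, 40, 657]);
translate([727, 336, 0]) cube([40, 40, 657]);
translate([257, 1191, 0]) cube([40, 40, 657]);
translate([727, 1191, 0]) cube([40, 40, 657]);
translate([297, 336, 589]) cube([430, 40, 68]);
translate([297, 1191, 589]) cube([430, 40, 68]);
translate([257, 376, 589]) cube([40, 815, 68]);
translate([727, 376, 589]) cube([40, 815, 68]);


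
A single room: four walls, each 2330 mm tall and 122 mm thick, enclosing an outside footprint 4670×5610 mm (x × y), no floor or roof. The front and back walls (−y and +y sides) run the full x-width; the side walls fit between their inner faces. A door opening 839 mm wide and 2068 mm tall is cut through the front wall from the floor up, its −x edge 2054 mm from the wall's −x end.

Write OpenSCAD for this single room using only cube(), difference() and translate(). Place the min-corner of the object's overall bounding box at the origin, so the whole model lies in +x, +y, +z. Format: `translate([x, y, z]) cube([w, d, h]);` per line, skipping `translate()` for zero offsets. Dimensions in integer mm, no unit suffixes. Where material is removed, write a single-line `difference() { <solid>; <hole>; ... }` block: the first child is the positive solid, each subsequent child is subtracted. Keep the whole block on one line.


difference() { cube([4670, 122, 2330]); translate([2054, 0, 0]) cube([839, 122, 2068]); }
translate([0, 5488, 0]) cube([4670, 122, 2330]);
translate([0, 122, 0]) cube([122, 5366, 2330]);
translate([4548, 122, 0]) cube([122, 5366, 2330]);


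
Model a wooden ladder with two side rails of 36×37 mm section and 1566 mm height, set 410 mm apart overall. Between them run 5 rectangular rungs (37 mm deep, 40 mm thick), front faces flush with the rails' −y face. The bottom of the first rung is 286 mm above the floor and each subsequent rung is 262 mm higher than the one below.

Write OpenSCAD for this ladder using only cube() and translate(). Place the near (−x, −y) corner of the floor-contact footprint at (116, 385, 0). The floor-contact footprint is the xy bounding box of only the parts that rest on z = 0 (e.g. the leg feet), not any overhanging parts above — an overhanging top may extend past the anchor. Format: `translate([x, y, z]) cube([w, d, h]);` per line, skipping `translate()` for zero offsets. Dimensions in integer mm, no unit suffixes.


translate([116, 385, 0]) cube([36, 37, 1566]);
translate([490, 385, 0]) cube([36, 37, 1566]);
translate([152, 385, 286]) cube([338, 37, 40]);
translate([152, 385, 548]) cube([338, 37, 40]);
translate([152, 385, 810]) cube([338, 37, 40]);
translate([152, 385, 1072]) cube([338, 37, 40]);
translate([152, 385, 1334]) cube([338, 37, 40]);


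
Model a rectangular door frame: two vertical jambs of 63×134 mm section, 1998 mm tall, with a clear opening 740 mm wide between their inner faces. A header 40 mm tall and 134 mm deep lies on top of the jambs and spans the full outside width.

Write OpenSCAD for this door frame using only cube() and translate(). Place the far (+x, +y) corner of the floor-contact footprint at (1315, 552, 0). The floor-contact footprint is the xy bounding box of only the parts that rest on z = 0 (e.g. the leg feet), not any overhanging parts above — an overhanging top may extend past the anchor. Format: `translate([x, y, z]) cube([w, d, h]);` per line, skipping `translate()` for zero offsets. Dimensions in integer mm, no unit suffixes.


translate([449, 418, 0]) cube([63, 134, 1998]);
translate([1252, 418, 0]) cube([63, 134, 1998]);
translate([449, 418, 1998]) cube([866, 134, 40]);


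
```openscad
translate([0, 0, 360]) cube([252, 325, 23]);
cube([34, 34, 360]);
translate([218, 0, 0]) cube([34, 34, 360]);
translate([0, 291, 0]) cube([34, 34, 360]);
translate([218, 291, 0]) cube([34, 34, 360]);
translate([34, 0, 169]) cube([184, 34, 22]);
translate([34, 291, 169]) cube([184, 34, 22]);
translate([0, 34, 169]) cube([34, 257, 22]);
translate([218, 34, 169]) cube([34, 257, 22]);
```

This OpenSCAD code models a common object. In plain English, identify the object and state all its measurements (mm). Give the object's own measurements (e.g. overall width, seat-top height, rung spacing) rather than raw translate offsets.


A simple wooden stool: a rectangular seat 252 mm (x) by 325 mm (y), 23 mm thick, top face at z = 383 mm, on four square legs, each 34×34 mm in cross-section. The legs rest on z = 0, each flush with a corner of the seat. Four stretchers, 34 mm wide and 22 mm tall, connect adjacent legs with their undersides at z = 169 mm, each running between the inner faces of the legs it joins and aligned with the legs' outer faces on the other axis.


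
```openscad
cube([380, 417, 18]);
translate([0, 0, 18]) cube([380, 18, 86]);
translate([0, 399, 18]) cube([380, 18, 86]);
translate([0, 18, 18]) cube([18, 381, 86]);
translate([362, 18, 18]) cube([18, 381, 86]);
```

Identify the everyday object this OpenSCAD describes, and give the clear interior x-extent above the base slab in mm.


An open box. The internal width is 344 mm.

A 380×417 base slab with four walls standing on it — an open box. The base is 380 mm wide and the walls are 18 mm thick, so the internal width is 380 − 2 × 18 = 344 mm.


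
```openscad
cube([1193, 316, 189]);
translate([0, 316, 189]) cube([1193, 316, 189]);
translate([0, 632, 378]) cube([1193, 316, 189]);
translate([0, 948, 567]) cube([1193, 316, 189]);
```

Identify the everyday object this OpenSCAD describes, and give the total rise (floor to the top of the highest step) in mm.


A staircase. The total rise is 756 mm.

4 identical blocks, each offset up and back from the previous — a staircase. Each step is 189 mm tall and there are 4 of them, so the total rise is 4 × 189 = 756 mm.


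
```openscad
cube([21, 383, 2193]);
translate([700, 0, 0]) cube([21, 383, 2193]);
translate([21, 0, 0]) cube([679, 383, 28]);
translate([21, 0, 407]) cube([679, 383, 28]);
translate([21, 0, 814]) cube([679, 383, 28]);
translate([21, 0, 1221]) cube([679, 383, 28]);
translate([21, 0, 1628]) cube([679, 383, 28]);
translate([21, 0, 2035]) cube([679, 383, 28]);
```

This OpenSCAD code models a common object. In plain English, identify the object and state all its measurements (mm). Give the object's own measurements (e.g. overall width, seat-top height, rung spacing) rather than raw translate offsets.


An open bookshelf. Two side panels, each 21 mm thick, 383 mm deep and 2193 mm tall, stand 721 mm apart (outside-to-outside). Between them sit 6 shelves, each 28 mm thick and 383 mm deep, spanning the full gap between the sides. The bottom shelf rests on the floor (its underside at z = 0) and the clear gap between one shelf's top and the next shelf's underside is 379 mm.


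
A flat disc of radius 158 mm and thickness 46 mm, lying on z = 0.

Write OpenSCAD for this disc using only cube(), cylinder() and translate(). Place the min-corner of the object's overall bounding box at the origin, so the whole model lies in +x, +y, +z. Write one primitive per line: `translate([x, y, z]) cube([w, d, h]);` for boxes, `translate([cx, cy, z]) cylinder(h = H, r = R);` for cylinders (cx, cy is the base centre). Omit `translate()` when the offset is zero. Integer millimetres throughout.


translate([158, 158, 0]) cylinder(h = 46, r = 158);


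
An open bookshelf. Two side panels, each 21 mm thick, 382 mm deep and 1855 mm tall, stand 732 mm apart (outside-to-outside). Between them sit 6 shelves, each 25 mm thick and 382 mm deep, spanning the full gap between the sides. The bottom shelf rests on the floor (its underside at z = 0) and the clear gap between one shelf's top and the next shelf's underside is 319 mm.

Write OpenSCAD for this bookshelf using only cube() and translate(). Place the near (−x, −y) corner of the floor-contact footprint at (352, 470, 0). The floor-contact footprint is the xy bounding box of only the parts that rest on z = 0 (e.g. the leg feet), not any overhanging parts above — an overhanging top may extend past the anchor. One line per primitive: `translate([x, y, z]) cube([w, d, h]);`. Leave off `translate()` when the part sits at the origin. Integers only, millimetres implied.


translate([352, 470, 0]) cube([21, 382, 1855]);
translate([1063, 470, 0]) cube([21, 382, 1855]);
translate([373, 470, 0]) cube([690, 382, 25]);
translate([373, 470, 344]) cube([690, 382, 25]);
translate([373, 470, 688]) cube([690, 382, 25]);
translate([373, 470, 1032]) cube([690, 382, 25]);
translate([373, 470, 1376]) cube([690, 382, 25]);
translate([373, 470, 1720]) cube([690, 382, 25]);


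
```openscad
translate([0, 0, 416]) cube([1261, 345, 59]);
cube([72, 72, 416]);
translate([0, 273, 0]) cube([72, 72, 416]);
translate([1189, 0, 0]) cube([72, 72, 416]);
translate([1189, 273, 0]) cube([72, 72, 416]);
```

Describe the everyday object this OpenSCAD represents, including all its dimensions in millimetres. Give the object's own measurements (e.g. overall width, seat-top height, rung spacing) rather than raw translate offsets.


A long wooden bench with a 1261 mm (x) × 345 mm (y) seat, 59 mm thick, its top surface 475 mm above the floor. Four 72 mm square legs at the seat corners, flush with the edges, run from z = 0 to the seat underside.


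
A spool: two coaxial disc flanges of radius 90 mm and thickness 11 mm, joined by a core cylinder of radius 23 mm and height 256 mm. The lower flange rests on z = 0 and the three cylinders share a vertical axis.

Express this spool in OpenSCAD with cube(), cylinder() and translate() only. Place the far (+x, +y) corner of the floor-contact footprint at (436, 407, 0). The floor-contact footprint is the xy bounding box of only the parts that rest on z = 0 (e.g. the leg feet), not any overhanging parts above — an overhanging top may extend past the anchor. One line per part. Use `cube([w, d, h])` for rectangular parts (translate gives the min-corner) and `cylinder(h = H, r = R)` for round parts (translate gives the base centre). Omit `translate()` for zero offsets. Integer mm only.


translate([346, 317, 0]) cylinder(h = 11, r = 90);
translate([346, 317, 11]) cylinder(h = 256, r = 23);
translate([346, 317, 267]) cylinder(h = 11, r = 90);


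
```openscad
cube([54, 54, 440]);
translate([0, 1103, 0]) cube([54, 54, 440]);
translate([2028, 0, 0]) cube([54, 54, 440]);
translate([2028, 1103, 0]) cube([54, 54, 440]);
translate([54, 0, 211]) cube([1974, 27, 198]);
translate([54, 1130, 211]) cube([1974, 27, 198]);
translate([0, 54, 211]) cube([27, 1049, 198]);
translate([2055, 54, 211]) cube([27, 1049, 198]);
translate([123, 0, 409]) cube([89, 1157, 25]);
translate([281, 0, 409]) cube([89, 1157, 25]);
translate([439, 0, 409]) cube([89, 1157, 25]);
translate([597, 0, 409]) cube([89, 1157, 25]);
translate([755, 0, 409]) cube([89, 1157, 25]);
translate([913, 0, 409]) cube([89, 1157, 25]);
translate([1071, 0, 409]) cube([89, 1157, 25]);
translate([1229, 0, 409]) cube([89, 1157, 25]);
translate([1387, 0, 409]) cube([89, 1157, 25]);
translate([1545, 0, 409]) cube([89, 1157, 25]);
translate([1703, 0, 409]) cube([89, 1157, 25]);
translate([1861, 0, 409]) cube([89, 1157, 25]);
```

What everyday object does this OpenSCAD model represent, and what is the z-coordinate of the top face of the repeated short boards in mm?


A bed frame. The slat-top height is 434 mm.

Four posts, four rails, and a row of slats — a bed frame. Slats sit on the rails at z = 211 + 198 = 409; with slat thickness 25, the top is 434 mm.


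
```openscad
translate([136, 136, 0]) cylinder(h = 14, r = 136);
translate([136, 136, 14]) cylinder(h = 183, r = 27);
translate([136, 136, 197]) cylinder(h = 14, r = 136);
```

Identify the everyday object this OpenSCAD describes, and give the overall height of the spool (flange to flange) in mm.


A spool. The overall height is 211 mm.

Three coaxial cylinders, large–small–large — a spool. Two 14 mm flanges and a 183 mm core give 14 + 183 + 14 = 211 mm.


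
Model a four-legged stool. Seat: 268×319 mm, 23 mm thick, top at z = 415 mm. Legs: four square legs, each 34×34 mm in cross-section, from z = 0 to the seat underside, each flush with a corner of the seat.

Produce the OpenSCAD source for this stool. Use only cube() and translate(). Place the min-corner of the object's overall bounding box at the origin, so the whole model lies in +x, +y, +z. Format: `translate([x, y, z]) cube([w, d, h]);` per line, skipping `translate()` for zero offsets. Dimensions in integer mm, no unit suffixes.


// leg_h = 415 - 23 = 392
translate([0, 0, 392]) cube([268, 319, 23]);
cube([34, 34, 392]);
translate([234, 0, 0]) cube([34, 34, 392]);
translate([0, 285, 0]) cube([34, 34, 392]);
translate([234, 285, 0]) cube([34, 34, 392]);


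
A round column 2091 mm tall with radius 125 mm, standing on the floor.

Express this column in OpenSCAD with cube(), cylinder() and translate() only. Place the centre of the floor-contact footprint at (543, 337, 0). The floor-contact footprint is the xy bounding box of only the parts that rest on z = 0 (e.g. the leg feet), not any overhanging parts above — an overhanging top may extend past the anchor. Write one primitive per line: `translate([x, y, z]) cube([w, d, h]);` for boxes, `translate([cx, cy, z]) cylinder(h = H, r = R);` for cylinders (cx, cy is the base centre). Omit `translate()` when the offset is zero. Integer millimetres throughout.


translate([543, 337, 0]) cylinder(h = 2091, r = 125);


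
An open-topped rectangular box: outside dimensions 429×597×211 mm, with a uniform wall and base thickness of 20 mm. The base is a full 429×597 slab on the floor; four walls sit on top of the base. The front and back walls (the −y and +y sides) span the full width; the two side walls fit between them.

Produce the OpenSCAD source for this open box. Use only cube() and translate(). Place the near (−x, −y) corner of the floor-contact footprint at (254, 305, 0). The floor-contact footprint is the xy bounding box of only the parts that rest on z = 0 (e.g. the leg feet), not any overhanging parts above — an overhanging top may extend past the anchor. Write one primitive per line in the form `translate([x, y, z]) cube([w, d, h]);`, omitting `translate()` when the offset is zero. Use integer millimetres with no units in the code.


translate([254, 305, 0]) cube([429, 597, 20]);
translate([254, 305, 20]) cube([429, 20, 191]);
translate([254, 882, 20]) cube([429, 20, 191]);
translate([254, 325, 20]) cube([20, 557, 191]);
translate([663, 325, 20]) cube([20, 557, 191]);


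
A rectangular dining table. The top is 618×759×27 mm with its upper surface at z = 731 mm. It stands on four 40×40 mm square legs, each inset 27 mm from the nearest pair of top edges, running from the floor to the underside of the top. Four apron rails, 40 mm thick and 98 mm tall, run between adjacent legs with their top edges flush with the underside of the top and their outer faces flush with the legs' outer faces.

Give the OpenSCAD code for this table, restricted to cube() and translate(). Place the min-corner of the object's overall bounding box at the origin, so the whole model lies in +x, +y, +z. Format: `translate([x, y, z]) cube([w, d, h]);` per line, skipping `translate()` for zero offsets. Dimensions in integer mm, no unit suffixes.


// leg_h = 731 - 27 = 704
// apron z = 704 - 98 = 606
translate([0, 0, 704]) cube([618, 759, 27]);
translate([27, 27, 0]) cube([40, 40, 704]);
translate([551, 27, 0]) cube([40, 40, 704]);
translate([27, 692, 0]) cube([40, 40, 704]);
translate([551, 692, 0]) cube([40, 40, 704]);
translate([67, 27, 606]) cube([484, 40, 98]);
translate([67, 692, 606]) cube([484, 40, 98]);
translate([27, 67, 606]) cube([40, 625, 98]);
translate([551, 67, 606]) cube([40, 625, 98]);


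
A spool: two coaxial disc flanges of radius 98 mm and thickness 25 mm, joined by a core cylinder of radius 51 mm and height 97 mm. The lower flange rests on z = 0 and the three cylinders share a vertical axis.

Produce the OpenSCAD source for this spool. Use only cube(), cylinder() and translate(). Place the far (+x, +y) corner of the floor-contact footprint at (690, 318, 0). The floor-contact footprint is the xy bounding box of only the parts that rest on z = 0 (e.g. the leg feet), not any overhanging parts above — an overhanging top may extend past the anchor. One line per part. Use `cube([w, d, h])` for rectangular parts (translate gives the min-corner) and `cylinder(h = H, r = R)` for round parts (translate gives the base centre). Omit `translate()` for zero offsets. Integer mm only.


translate([592, 220, 0]) cylinder(h = 25, r = 98);
translate([592, 220, 25]) cylinder(h = 97, r = 51);
translate([592, 220, 122]) cylinder(h = 25, r = 98);


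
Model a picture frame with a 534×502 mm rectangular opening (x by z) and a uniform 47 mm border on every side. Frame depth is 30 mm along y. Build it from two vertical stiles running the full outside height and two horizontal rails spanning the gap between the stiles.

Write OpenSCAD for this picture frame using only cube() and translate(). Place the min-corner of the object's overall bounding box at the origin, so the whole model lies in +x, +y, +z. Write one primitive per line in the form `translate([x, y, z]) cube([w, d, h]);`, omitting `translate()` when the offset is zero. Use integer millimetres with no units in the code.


cube([47, 30, 596]);
translate([581, 0, 0]) cube([47, 30, 596]);
translate([47, 0, 0]) cube([534, 30, 47]);
translate([47, 0, 549]) cube([534, 30, 47]);


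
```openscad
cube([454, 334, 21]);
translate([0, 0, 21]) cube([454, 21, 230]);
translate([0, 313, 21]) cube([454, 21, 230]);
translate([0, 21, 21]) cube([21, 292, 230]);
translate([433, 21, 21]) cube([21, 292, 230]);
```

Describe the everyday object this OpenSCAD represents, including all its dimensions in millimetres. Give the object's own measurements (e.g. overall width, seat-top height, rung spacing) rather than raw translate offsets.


An open-topped rectangular box: outside dimensions 454×334×251 mm, with a uniform wall and base thickness of 21 mm. The base is a full 454×334 slab on the floor; four walls sit on top of the base. The front and back walls (the −y and +y sides) span the full width; the two side walls fit between them.


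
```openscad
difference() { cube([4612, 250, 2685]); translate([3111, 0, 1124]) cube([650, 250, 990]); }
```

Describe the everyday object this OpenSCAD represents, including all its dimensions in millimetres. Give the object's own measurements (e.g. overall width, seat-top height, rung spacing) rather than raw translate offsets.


A wall 4612 mm long (x), 250 mm thick (y), 2685 mm tall, with a rectangular window opening cut through it. The opening is 650 mm wide and 990 mm tall; its sill is at z = 1124 mm and its near (−x) edge is 3111 mm from the wall's −x end. The opening passes through the full wall thickness.


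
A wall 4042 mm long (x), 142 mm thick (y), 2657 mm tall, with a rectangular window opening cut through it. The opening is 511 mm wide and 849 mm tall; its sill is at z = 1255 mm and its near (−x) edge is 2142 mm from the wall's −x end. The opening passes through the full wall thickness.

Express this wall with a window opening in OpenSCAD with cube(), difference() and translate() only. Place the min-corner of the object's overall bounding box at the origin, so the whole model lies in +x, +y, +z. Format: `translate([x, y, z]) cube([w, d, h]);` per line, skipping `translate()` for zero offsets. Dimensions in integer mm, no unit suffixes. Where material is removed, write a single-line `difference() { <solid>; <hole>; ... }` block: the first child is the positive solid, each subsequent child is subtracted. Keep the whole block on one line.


difference() { cube([4042, 142, 2657]); translate([2142, 0, 1255]) cube([511, 142, 849]); }


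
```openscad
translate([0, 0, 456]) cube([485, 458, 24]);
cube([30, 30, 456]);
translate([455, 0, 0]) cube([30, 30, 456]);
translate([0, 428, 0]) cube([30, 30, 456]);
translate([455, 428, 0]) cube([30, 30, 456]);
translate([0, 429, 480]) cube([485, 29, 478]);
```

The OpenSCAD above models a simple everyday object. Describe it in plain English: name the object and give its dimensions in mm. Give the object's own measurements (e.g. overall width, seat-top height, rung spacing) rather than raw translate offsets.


A chair. The seat is a 485×458×24 mm slab with its top at z = 480 mm, on four 30×30 mm corner legs (flush with the seat edges, standing on z = 0). A flat backrest 29 mm thick, 478 mm tall, spans the full seat width and rises from the seat top along its +y edge, rear face flush with the rear of the seat.
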